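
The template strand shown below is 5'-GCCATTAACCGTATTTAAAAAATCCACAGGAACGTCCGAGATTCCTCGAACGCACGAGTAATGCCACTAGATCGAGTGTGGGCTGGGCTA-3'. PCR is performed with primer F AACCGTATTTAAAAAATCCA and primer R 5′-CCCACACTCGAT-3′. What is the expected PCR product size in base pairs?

Forward primer AACCGTATTTAAAAAATCCA is found on the top strand at positions 7–26.
Reverse complement of the reverse primer: ATCGAGTGTGGG. This occurs on the top strand at positions 71–82.
Product length = (reverse-primer end) − (forward-primer start) + 1 = 82 − 7 + 1 = 76 bp.

76 bp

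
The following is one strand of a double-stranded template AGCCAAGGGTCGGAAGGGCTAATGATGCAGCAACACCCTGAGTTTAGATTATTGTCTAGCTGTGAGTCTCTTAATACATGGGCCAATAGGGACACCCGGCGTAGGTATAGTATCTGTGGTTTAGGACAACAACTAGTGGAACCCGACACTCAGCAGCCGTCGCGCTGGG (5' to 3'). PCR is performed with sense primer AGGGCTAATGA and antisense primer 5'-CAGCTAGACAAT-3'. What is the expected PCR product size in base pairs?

Forward primer AGGGCTAATGA is found on the top strand at positions 15–25.
The reverse primer's reverse complement is ATTGTCTAGCTG, which matches the template at positions 51–62.
The product runs from position 15 to position 62, so its length is 62 − 15 + 1 = 48 bp.

48 bp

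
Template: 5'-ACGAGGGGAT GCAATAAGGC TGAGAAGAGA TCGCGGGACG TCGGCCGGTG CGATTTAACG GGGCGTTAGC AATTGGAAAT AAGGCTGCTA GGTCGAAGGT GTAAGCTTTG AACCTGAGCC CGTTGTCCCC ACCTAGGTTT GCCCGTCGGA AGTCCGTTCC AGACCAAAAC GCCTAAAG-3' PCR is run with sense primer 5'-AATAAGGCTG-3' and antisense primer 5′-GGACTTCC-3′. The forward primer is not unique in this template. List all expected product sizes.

The forward primer AATAAGGCTG matches the top strand at positions 13–22, 78–87.
The reverse primer's reverse complement is GGAAGTCC, matching at positions 148–155.
Each forward site pairs with the reverse site to give a product ending at position 155: sizes 143, 78 bp.

143 bp, 78 bp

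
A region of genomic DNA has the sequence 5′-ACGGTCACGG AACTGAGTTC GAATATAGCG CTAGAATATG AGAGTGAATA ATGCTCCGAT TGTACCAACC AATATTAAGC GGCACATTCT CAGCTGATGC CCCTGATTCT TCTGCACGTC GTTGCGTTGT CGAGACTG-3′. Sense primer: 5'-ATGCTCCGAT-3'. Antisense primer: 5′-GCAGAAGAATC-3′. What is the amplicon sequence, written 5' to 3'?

5'-ATGCTCCGATTGTACCAACCAATATTAAGCGGCACATTCTCAGCTGATGCCCCTGATTCTTCTGC-3'

Scanning the template, ATGCTCCGAT occurs at positions 51–60; this primer anneals to the bottom strand there with its 3' end pointing downstream.
The reverse primer's reverse complement is GATTCTTCTGC, which matches the template at positions 105–115.
The product is the template from position 51 through 115 (65 bp).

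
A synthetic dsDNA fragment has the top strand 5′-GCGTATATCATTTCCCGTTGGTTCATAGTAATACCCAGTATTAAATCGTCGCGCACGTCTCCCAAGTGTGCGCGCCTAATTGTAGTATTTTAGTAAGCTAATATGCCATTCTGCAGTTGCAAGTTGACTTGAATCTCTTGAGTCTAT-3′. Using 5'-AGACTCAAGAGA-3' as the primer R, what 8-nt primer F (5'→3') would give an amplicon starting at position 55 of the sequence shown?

The reverse primer's reverse complement TCTCTTGAGTCT matches the template at positions 134–145; the product starts at position 55.
The forward primer is identical to the top strand over positions 55–62: ACGTCTCC.

5'-ACGTCTCC-3'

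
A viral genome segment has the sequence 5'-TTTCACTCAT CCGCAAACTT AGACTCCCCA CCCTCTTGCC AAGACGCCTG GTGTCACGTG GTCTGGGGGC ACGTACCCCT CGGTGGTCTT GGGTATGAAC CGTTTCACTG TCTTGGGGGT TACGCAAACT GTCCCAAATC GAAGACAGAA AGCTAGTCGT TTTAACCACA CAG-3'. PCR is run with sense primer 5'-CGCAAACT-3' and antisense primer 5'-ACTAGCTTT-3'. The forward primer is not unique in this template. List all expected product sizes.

The forward primer CGCAAACT matches the top strand at positions 12–19, 123–130.
The reverse primer's reverse complement is AAAGCTAGT, matching at positions 149–157.
Each forward site pairs with the reverse site to give a product ending at position 157: sizes 146, 35 bp.

146 bp, 35 bp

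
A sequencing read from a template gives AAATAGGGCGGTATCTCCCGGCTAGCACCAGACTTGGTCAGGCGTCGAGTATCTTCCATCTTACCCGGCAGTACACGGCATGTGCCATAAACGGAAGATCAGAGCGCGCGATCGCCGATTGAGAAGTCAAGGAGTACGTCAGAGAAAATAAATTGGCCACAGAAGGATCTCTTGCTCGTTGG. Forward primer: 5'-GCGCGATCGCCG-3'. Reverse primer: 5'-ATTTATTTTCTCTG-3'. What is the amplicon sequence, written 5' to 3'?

5'-GCGCGATCGCCGATTGAGAAGTCAAGGAGTACGTCAGAGAAAATAAAT-3'

Forward primer GCGCGATCGCCG is found on the top strand at positions 106–117.
Taking the reverse complement of ATTTATTTTCTCTG gives CAGAGAAAATAAAT, found at positions 140–153 on the template; the primer anneals here to the top strand with its 3' end pointing upstream.
The product is the template from position 106 through 153 (48 bp).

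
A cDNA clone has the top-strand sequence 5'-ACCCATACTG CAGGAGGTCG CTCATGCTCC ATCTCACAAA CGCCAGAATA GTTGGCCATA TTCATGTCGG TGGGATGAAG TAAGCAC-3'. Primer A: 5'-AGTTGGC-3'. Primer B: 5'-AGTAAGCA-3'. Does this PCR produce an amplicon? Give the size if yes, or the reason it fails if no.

Primer A (AGTTGGC) matches the top strand at positions 50–56 (3' end points downstream).
Primer B (AGTAAGCA) also matches the top strand directly, at positions 79–86 — its reverse complement TGCTTACT is not present.
Both primers anneal to the bottom strand with 3' ends pointing the same way, so neither can prime synthesis back toward the other.

No product — both primers anneal to the same strand and extend in the same direction.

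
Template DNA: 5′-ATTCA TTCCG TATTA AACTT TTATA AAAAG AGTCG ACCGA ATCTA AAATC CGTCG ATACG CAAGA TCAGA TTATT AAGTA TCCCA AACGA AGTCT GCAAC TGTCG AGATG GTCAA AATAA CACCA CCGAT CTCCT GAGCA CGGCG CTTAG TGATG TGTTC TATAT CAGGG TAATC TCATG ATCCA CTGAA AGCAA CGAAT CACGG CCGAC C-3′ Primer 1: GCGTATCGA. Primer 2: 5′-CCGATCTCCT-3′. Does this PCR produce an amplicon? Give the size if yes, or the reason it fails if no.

No product — the primers' 3' ends point away from each other.

Primer 1 (GCGTATCGA) has reverse complement TCGATACGC, which matches the top strand at positions 53–61; primer 1 anneals to the top strand there with its 3' end pointing upstream toward position 53.
Primer 2 (CCGATCTCCT) matches the top strand directly at positions 126–135; it anneals to the bottom strand with its 3' end pointing downstream toward position 135.
The 3' ends diverge (primer 1 extends toward position 1, primer 2 toward position 211), so the primers never converge on a shared product.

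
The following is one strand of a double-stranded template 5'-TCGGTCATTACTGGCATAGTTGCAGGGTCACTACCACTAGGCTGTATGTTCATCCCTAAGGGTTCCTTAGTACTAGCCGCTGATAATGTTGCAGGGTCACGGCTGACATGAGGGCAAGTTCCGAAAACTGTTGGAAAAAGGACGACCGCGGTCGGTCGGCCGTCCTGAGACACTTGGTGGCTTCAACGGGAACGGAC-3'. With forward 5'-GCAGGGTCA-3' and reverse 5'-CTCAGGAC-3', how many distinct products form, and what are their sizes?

Two products: 148 bp, 79 bp

The forward primer GCAGGGTCA matches the top strand at positions 22–30, 91–99.
The reverse primer's reverse complement is GTCCTGAG, matching at positions 162–169.
Each forward site pairs with the reverse site to give a product ending at position 169: sizes 148, 79 bp.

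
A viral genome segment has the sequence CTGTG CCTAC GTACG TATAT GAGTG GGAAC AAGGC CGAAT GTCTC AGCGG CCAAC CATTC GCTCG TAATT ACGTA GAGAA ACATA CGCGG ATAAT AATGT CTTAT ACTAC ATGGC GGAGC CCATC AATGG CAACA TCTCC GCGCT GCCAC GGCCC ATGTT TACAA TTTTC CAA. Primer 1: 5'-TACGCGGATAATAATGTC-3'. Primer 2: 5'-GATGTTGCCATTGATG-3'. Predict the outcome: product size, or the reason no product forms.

Primer 1 (TACGCGGATAATAATGTC) matches the top strand at positions 84–101; it acts as a forward primer.
Primer 2's reverse complement is CATCAATGGCAACATC, matching the top strand at positions 122–137; it acts as a reverse primer.
The 3' ends face each other across positions 84–137, giving a 54 bp product.

Yes — a 54 bp product.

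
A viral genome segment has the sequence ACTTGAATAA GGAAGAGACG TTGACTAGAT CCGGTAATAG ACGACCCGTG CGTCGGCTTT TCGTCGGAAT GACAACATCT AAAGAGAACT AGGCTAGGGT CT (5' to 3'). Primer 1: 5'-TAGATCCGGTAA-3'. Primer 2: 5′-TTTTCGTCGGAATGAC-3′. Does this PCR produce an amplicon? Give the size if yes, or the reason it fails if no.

Primer 1 (TAGATCCGGTAA) matches the top strand at positions 26–37 (3' end points downstream).
Primer 2 (TTTTCGTCGGAATGAC) also matches the top strand directly, at positions 58–73 — its reverse complement GTCATTCCGACGAAAA is not present.
Both primers anneal to the bottom strand with 3' ends pointing the same way, so neither can prime synthesis back toward the other.

No product — both primers anneal to the same strand and extend in the same direction.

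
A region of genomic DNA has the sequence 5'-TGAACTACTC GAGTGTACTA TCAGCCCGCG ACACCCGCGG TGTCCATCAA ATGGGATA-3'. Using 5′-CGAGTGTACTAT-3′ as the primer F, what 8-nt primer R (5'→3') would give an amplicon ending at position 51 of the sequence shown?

5'-TTTGATGG-3'

The forward primer binds at positions 10–21; the product's 3' end on the top strand is position 51.
The reverse primer anneals to the top strand over positions 44–51, i.e. to CCATCAAA.
Its sequence written 5'→3' is the reverse complement: TTTGATGG.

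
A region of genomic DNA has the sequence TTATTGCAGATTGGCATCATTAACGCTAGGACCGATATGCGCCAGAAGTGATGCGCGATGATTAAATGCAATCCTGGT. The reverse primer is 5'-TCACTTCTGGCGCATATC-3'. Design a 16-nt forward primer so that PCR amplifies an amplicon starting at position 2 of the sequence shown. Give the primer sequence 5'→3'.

The reverse primer's reverse complement GATATGCGCCAGAAGTGA matches the template at positions 34–51; the product starts at position 2.
The forward primer is identical to the top strand over positions 2–17: TATTGCAGATTGGCAT.

5'-TATTGCAGATTGGCAT-3'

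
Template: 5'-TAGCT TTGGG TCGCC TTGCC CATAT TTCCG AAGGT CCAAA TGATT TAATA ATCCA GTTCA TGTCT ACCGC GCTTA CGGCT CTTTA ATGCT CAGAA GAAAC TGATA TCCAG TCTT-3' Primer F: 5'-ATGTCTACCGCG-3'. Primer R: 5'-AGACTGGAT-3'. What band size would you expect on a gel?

Forward primer ATGTCTACCGCG is found on the top strand at positions 60–71.
The reverse primer's reverse complement is ATCCAGTCT, which matches the template at positions 105–113.
The product runs from position 60 to position 113, so its length is 113 − 60 + 1 = 54 bp.

54 bp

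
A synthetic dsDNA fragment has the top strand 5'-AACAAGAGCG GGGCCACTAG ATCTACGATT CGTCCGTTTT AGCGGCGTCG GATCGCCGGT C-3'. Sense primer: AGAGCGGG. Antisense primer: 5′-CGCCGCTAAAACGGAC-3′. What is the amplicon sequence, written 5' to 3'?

5'-AGAGCGGGGCCACTAGATCTACGATTCGTCCGTTTTAGCGGCG-3'

Forward primer AGAGCGGG is found on the top strand at positions 5–12.
Taking the reverse complement of CGCCGCTAAAACGGAC gives GTCCGTTTTAGCGGCG, found at positions 32–47 on the template; the primer anneals here to the top strand with its 3' end pointing upstream.
The product is the template from position 5 through 47 (43 bp).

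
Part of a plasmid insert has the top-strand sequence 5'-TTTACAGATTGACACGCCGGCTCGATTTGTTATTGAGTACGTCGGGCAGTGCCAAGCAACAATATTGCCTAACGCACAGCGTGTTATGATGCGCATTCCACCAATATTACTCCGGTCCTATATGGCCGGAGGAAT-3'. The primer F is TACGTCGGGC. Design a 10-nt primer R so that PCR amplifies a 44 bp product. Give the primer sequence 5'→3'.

The forward primer binds at positions 38–47, so a 44 bp product ends at position 38 + 44 − 1 = 81.
The reverse primer anneals to the top strand over positions 72–81, i.e. to ACGCACAGCG.
Its sequence written 5'→3' is the reverse complement: CGCTGTGCGT.

5'-CGCTGTGCGT-3'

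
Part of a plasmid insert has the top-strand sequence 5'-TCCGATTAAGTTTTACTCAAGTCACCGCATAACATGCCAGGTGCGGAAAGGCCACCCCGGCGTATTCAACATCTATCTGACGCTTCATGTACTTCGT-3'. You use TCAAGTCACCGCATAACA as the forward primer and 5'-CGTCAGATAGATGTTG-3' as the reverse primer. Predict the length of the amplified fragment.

66 bp

Scanning the template, TCAAGTCACCGCATAACA occurs at positions 17–34; this primer anneals to the bottom strand there with its 3' end pointing downstream.
Taking the reverse complement of CGTCAGATAGATGTTG gives CAACATCTATCTGACG, found at positions 67–82 on the template; the primer anneals here to the top strand with its 3' end pointing upstream.
Product length = (reverse-primer end) − (forward-primer start) + 1 = 82 − 17 + 1 = 66 bp.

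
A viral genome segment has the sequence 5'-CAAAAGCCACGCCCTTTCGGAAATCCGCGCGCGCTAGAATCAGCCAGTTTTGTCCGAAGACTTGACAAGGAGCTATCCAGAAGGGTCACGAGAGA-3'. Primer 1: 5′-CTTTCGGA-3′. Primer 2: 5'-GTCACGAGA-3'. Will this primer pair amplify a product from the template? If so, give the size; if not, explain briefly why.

No product — both primers anneal to the same strand and extend in the same direction.

Primer 1 (CTTTCGGA) matches the top strand at positions 14–21 (3' end points downstream).
Primer 2 (GTCACGAGA) also matches the top strand directly, at positions 85–93 — its reverse complement TCTCGTGAC is not present.
Both primers anneal to the bottom strand with 3' ends pointing the same way, so neither can prime synthesis back toward the other.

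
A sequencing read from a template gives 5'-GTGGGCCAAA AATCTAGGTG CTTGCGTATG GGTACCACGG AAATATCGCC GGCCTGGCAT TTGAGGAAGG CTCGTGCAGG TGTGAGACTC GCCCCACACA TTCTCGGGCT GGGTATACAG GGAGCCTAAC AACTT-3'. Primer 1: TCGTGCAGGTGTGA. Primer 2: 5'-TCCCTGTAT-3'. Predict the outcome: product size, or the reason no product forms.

Yes — a 52 bp product.

Primer 1 (TCGTGCAGGTGTGA) matches the top strand at positions 72–85; it acts as a forward primer.
Primer 2's reverse complement is ATACAGGGA, matching the top strand at positions 115–123; it acts as a reverse primer.
The 3' ends face each other across positions 72–123, giving a 52 bp product.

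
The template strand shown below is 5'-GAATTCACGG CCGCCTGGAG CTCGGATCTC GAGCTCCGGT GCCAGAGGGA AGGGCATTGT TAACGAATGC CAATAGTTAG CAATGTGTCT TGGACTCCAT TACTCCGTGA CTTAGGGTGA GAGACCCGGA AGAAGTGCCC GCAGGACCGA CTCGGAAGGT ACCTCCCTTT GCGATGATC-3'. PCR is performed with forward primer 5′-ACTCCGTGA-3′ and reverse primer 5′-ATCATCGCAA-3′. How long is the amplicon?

Forward primer ACTCCGTGA is found on the top strand at positions 102–110.
The reverse primer's reverse complement is TTGCGATGAT, which matches the template at positions 169–178.
Product length = (reverse-primer end) − (forward-primer start) + 1 = 178 − 102 + 1 = 77 bp.

77 bp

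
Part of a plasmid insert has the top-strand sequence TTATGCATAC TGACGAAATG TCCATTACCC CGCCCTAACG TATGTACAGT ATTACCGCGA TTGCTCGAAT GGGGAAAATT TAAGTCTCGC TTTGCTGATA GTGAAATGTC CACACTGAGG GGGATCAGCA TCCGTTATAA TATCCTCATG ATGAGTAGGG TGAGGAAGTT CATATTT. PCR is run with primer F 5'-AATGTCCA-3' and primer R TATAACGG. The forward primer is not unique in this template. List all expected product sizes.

The forward primer AATGTCCA matches the top strand at positions 17–24, 105–112.
The reverse primer's reverse complement is CCGTTATA, matching at positions 132–139.
Each forward site pairs with the reverse site to give a product ending at position 139: sizes 123, 35 bp.

123 bp, 35 bp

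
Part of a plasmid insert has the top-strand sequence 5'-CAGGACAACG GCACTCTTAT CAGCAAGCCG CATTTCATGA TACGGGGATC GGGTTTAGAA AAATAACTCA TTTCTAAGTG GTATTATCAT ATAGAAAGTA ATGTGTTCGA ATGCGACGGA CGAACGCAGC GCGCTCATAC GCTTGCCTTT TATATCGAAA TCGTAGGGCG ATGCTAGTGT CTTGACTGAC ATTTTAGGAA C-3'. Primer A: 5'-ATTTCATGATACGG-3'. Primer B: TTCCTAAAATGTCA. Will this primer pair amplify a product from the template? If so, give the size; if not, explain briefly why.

Primer A (ATTTCATGATACGG) matches the top strand at positions 32–45; it acts as a forward primer.
Primer B's reverse complement is TGACATTTTAGGAA, matching the top strand at positions 187–200; it acts as a reverse primer.
The 3' ends face each other across positions 32–200, giving a 169 bp product.

Yes — a 169 bp product.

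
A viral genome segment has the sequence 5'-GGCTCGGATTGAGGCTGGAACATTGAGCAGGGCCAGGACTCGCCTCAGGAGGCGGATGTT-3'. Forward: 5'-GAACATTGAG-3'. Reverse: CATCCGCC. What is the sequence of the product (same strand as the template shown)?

5'-GAACATTGAGCAGGGCCAGGACTCGCCTCAGGAGGCGGATG-3'

The forward primer matches the template at positions 18–27.
Taking the reverse complement of CATCCGCC gives GGCGGATG, found at positions 51–58 on the template; the primer anneals here to the top strand with its 3' end pointing upstream.
The product is the template from position 18 through 58 (41 bp).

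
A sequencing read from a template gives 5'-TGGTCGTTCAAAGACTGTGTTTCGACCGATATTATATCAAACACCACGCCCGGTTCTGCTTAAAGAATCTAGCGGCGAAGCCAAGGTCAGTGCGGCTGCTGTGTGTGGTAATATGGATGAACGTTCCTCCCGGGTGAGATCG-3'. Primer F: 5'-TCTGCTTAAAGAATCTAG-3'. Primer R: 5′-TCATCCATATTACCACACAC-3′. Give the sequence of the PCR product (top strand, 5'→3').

5'-TCTGCTTAAAGAATCTAGCGGCGAAGCCAAGGTCAGTGCGGCTGCTGTGTGTGGTAATATGGATGA-3'

Forward primer TCTGCTTAAAGAATCTAG is found on the top strand at positions 55–72.
Taking the reverse complement of TCATCCATATTACCACACAC gives GTGTGTGGTAATATGGATGA, found at positions 101–120 on the template; the primer anneals here to the top strand with its 3' end pointing upstream.
The product is the template from position 55 through 120 (66 bp).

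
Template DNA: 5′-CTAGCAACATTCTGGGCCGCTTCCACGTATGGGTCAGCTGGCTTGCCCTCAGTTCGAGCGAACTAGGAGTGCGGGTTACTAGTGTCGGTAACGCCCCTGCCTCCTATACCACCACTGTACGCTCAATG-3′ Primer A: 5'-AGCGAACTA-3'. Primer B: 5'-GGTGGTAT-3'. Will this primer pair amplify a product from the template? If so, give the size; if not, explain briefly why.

Primer A (AGCGAACTA) matches the top strand at positions 57–65; it acts as a forward primer.
Primer B's reverse complement is ATACCACC, matching the top strand at positions 106–113; it acts as a reverse primer.
The 3' ends face each other across positions 57–113, giving a 57 bp product.

Yes — a 57 bp product.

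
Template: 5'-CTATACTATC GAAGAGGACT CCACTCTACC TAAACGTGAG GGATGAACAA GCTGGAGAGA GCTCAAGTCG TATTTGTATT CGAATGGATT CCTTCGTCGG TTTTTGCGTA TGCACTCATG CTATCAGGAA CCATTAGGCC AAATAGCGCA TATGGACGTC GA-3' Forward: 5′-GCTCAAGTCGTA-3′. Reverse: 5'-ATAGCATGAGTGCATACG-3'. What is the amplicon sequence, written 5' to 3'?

Scanning the template, GCTCAAGTCGTA occurs at positions 61–72; this primer anneals to the bottom strand there with its 3' end pointing downstream.
Reverse complement of the reverse primer: CGTATGCACTCATGCTAT. This occurs on the top strand at positions 107–124.
The product is the template from position 61 through 124 (64 bp).

5'-GCTCAAGTCGTATTTGTATTCGAATGGATTCCTTCGTCGGTTTTTGCGTATGCACTCATGCTAT-3'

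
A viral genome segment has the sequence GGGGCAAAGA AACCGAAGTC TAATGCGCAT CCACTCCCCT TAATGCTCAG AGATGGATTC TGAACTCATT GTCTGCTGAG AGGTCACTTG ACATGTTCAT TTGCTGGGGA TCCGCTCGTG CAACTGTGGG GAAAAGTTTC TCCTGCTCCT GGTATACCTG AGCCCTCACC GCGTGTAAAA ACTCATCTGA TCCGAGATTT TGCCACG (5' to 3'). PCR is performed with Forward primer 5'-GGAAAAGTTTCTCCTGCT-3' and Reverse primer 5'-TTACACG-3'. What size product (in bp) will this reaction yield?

Forward primer GGAAAAGTTTCTCCTGCT is found on the top strand at positions 130–147.
The reverse primer's reverse complement is CGTGTAA, which matches the template at positions 172–178.
Product length = (reverse-primer end) − (forward-primer start) + 1 = 178 − 130 + 1 = 49 bp.

49 bp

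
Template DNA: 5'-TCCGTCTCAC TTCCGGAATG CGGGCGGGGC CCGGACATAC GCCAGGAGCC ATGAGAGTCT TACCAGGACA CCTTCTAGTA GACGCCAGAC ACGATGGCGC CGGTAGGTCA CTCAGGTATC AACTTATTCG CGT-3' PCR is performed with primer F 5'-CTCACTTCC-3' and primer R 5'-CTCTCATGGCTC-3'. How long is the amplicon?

Forward primer CTCACTTCC is found on the top strand at positions 6–14.
Reverse complement of the reverse primer: GAGCCATGAGAG. This occurs on the top strand at positions 46–57.
Product length = (reverse-primer end) − (forward-primer start) + 1 = 57 − 6 + 1 = 52 bp.

52 bp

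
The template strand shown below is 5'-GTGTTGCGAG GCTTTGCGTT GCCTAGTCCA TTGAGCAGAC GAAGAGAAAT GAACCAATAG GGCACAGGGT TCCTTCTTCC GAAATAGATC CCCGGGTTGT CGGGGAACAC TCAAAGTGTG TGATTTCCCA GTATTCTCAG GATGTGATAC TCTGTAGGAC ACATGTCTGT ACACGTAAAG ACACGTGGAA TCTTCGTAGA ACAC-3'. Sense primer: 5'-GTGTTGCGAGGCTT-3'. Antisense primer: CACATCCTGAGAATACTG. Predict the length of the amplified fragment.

Scanning the template, GTGTTGCGAGGCTT occurs at positions 1–14; this primer anneals to the bottom strand there with its 3' end pointing downstream.
Taking the reverse complement of CACATCCTGAGAATACTG gives CAGTATTCTCAGGATGTG, found at positions 129–146 on the template; the primer anneals here to the top strand with its 3' end pointing upstream.
The product runs from position 1 to position 146, so its length is 146 − 1 + 1 = 146 bp.

146 bp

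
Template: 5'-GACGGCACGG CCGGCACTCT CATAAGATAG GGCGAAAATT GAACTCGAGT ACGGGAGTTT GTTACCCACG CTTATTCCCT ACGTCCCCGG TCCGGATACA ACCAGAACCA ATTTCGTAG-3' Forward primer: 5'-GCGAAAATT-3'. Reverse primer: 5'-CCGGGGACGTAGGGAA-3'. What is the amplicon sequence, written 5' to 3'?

5'-GCGAAAATTGAACTCGAGTACGGGAGTTTGTTACCCACGCTTATTCCCTACGTCCCCGG-3'

Scanning the template, GCGAAAATT occurs at positions 32–40; this primer anneals to the bottom strand there with its 3' end pointing downstream.
Taking the reverse complement of CCGGGGACGTAGGGAA gives TTCCCTACGTCCCCGG, found at positions 75–90 on the template; the primer anneals here to the top strand with its 3' end pointing upstream.
The product is the template from position 32 through 90 (59 bp).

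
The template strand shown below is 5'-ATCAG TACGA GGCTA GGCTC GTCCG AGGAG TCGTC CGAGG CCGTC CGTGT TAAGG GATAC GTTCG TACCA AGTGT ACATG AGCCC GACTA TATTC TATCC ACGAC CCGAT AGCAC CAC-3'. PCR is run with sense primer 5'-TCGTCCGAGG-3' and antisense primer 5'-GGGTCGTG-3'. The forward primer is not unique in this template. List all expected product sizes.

89 bp, 77 bp

The forward primer TCGTCCGAGG matches the top strand at positions 19–28, 31–40.
The reverse primer's reverse complement is CACGACCC, matching at positions 100–107.
Each forward site pairs with the reverse site to give a product ending at position 107: sizes 89, 77 bp.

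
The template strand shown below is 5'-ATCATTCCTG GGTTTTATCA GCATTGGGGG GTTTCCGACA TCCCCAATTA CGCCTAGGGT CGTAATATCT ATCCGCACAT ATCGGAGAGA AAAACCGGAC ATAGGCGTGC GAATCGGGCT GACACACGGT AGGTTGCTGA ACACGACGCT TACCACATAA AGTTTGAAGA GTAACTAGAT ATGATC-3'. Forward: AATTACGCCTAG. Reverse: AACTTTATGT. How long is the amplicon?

119 bp

The forward primer matches the template at positions 46–57.
The reverse primer's reverse complement is ACATAAAGTT, which matches the template at positions 155–164.
The product runs from position 46 to position 164, so its length is 164 − 46 + 1 = 119 bp.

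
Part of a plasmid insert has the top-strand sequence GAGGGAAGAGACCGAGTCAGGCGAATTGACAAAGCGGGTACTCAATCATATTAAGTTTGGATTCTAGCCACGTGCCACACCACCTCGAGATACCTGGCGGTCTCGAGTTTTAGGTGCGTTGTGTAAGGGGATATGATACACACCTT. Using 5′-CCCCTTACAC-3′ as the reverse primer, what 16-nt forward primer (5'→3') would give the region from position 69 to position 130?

The reverse primer's reverse complement GTGTAAGGGG matches the template at positions 121–130; the product starts at position 69.
The forward primer is identical to the top strand over positions 69–84: CACGTGCCACACCACC.

5'-CACGTGCCACACCACC-3'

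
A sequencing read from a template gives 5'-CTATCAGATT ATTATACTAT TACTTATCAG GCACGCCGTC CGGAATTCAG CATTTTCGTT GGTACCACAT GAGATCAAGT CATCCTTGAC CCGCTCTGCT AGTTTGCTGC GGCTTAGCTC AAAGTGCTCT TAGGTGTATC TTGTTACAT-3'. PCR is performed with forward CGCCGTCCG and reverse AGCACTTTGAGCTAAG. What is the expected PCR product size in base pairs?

95 bp

The forward primer matches the template at positions 34–42.
Reverse complement of the reverse primer: CTTAGCTCAAAGTGCT. This occurs on the top strand at positions 113–128.
The product runs from position 34 to position 128, so its length is 128 − 34 + 1 = 95 bp.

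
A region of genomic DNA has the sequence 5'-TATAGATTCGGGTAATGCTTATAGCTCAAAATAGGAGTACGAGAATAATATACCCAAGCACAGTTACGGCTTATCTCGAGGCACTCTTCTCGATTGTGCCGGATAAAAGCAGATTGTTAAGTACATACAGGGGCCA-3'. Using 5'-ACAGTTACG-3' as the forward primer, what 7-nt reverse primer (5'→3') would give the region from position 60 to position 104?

5'-ATCCGGC-3'

The product's 3' end on the top strand is position 104.
The reverse primer anneals to the top strand over positions 98–104, i.e. to GCCGGAT.
Its sequence written 5'→3' is the reverse complement: ATCCGGC.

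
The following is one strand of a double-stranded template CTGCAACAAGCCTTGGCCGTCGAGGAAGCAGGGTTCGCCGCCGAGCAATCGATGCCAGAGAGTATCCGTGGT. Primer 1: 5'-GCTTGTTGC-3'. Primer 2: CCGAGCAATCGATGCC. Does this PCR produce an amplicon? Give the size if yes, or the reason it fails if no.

Primer 1 (GCTTGTTGC) has reverse complement GCAACAAGC, which matches the top strand at positions 3–11; primer 1 anneals to the top strand there with its 3' end pointing upstream toward position 3.
Primer 2 (CCGAGCAATCGATGCC) matches the top strand directly at positions 41–56; it anneals to the bottom strand with its 3' end pointing downstream toward position 56.
The 3' ends diverge (primer 1 extends toward position 1, primer 2 toward position 72), so the primers never converge on a shared product.

No product — the primers' 3' ends point away from each other.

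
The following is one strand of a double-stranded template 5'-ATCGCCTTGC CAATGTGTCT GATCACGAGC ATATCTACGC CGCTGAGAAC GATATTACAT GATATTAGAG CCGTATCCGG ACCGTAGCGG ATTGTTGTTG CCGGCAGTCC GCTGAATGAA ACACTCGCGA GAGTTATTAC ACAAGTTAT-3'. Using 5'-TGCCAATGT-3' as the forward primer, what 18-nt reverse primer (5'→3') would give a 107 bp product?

5'-CAGCGGACTGCCGGCAAC-3'

The forward primer binds at positions 8–16, so a 107 bp product ends at position 8 + 107 − 1 = 114.
The reverse primer anneals to the top strand over positions 97–114, i.e. to GTTGCCGGCAGTCCGCTG.
Its sequence written 5'→3' is the reverse complement: CAGCGGACTGCCGGCAAC.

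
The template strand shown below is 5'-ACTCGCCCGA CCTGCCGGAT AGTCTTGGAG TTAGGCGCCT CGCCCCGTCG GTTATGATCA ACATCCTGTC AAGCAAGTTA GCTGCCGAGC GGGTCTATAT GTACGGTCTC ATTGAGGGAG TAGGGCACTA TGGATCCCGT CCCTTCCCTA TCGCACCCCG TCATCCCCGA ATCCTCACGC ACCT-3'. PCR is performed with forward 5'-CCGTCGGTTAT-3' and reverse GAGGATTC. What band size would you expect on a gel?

132 bp

Scanning the template, CCGTCGGTTAT occurs at positions 45–55; this primer anneals to the bottom strand there with its 3' end pointing downstream.
Taking the reverse complement of GAGGATTC gives GAATCCTC, found at positions 169–176 on the template; the primer anneals here to the top strand with its 3' end pointing upstream.
The product runs from position 45 to position 176, so its length is 176 − 45 + 1 = 132 bp.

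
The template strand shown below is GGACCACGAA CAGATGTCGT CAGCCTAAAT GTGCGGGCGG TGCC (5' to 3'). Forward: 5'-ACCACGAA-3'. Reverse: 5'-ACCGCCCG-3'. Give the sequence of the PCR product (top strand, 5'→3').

5'-ACCACGAACAGATGTCGTCAGCCTAAATGTGCGGGCGGT-3'

The forward primer matches the template at positions 3–10.
Reverse complement of the reverse primer: CGGGCGGT. This occurs on the top strand at positions 34–41.
The product is the template from position 3 through 41 (39 bp).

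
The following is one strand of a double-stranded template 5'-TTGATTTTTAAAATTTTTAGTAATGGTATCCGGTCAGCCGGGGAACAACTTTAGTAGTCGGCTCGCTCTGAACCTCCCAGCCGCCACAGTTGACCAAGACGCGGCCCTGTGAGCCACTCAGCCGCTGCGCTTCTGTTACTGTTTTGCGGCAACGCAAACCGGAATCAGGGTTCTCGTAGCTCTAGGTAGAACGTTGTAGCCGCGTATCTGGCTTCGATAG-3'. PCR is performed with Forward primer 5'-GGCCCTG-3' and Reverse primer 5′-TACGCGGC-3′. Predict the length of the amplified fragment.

The forward primer matches the template at positions 103–109.
The reverse primer's reverse complement is GCCGCGTA, which matches the template at positions 199–206.
Amplicon spans positions 103–206: 104 bp.

104 bp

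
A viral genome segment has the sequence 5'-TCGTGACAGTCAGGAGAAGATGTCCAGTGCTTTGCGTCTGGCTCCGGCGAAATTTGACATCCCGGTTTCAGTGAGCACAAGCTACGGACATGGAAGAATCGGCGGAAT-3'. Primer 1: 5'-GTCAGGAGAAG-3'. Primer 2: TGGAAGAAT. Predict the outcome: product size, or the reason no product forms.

No product — both primers anneal to the same strand and extend in the same direction.

Primer 1 (GTCAGGAGAAG) matches the top strand at positions 9–19 (3' end points downstream).
Primer 2 (TGGAAGAAT) also matches the top strand directly, at positions 91–99 — its reverse complement ATTCTTCCA is not present.
Both primers anneal to the bottom strand with 3' ends pointing the same way, so neither can prime synthesis back toward the other.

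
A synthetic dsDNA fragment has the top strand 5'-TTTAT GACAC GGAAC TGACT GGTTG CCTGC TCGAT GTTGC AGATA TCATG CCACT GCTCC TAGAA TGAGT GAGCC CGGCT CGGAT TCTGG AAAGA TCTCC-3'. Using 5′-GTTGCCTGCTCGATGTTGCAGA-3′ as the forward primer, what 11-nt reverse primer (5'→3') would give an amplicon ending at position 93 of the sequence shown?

5'-TTTCCAGAATC-3'

The forward primer binds at positions 22–43; the product's 3' end on the top strand is position 93.
The reverse primer anneals to the top strand over positions 83–93, i.e. to GATTCTGGAAA.
Its sequence written 5'→3' is the reverse complement: TTTCCAGAATC.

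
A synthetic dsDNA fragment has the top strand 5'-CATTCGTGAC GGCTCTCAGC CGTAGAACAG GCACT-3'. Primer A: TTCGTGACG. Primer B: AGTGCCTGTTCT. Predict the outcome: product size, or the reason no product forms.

Yes — a 33 bp product.

Primer A (TTCGTGACG) matches the top strand at positions 3–11; it acts as a forward primer.
Primer B's reverse complement is AGAACAGGCACT, matching the top strand at positions 24–35; it acts as a reverse primer.
The 3' ends face each other across positions 3–35, giving a 33 bp product.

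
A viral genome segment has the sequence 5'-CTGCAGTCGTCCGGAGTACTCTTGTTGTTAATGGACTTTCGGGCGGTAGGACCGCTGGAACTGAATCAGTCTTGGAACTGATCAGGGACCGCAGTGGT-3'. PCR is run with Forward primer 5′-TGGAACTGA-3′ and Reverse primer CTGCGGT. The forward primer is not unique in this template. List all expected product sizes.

The forward primer TGGAACTGA matches the top strand at positions 56–64, 73–81.
The reverse primer's reverse complement is ACCGCAG, matching at positions 88–94.
Each forward site pairs with the reverse site to give a product ending at position 94: sizes 39, 22 bp.

39 bp, 22 bp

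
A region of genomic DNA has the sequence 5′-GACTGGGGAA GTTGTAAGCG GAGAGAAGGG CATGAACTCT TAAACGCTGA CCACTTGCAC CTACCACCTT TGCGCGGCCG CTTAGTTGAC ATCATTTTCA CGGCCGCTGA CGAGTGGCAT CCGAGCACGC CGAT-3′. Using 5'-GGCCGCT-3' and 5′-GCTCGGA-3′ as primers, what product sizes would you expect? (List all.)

The forward primer GGCCGCT matches the top strand at positions 76–82, 102–108.
The reverse primer's reverse complement is TCCGAGC, matching at positions 120–126.
Each forward site pairs with the reverse site to give a product ending at position 126: sizes 51, 25 bp.

51 bp, 25 bp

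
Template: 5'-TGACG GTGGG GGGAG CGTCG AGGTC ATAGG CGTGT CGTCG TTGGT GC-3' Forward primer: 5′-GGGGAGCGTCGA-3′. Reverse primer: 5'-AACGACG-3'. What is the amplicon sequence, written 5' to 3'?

Forward primer GGGGAGCGTCGA is found on the top strand at positions 10–21.
The reverse primer's reverse complement is CGTCGTT, which matches the template at positions 36–42.
The product is the template from position 10 through 42 (33 bp).

5'-GGGGAGCGTCGAGGTCATAGGCGTGTCGTCGTT-3'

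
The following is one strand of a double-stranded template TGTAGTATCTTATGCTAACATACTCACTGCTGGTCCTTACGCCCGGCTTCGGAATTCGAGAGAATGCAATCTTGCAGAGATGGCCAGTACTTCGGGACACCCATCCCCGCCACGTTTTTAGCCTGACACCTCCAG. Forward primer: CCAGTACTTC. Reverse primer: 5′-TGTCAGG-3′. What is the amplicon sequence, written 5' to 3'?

5'-CCAGTACTTCGGGACACCCATCCCCGCCACGTTTTTAGCCTGACA-3'

Scanning the template, CCAGTACTTC occurs at positions 84–93; this primer anneals to the bottom strand there with its 3' end pointing downstream.
The reverse primer's reverse complement is CCTGACA, which matches the template at positions 122–128.
The product is the template from position 84 through 128 (45 bp).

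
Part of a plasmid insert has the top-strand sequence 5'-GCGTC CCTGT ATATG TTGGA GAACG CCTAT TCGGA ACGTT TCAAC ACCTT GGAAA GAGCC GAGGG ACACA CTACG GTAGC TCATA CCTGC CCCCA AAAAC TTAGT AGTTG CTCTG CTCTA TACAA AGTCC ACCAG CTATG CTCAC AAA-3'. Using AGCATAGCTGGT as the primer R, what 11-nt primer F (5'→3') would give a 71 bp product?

5'-TACGGTAGCTC-3'

The reverse primer's reverse complement ACCAGCTATGCT matches the template at positions 131–142, so the product ends at position 142.
A 71 bp product then starts at position 142 − 71 + 1 = 72.
The forward primer is identical to the top strand there: TACGGTAGCTC.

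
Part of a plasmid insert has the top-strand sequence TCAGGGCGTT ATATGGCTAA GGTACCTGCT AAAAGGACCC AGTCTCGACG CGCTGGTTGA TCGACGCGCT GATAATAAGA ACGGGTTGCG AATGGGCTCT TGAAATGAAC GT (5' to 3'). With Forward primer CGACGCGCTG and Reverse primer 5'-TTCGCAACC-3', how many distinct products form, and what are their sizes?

Two products: 47 bp, 31 bp

The forward primer CGACGCGCTG matches the top strand at positions 46–55, 62–71.
The reverse primer's reverse complement is GGTTGCGAA, matching at positions 84–92.
Each forward site pairs with the reverse site to give a product ending at position 92: sizes 47, 31 bp.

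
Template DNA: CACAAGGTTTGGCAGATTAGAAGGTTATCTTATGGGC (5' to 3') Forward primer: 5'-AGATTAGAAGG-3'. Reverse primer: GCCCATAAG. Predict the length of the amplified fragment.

The forward primer matches the template at positions 14–24.
Reverse complement of the reverse primer: CTTATGGGC. This occurs on the top strand at positions 29–37.
Amplicon spans positions 14–37: 24 bp.

24 bp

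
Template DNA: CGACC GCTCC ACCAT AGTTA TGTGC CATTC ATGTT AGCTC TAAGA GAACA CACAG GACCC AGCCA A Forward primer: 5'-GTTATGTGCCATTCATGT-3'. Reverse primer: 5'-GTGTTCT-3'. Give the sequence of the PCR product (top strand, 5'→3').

The forward primer matches the template at positions 17–34.
Reverse complement of the reverse primer: AGAACAC. This occurs on the top strand at positions 45–51.
The product is the template from position 17 through 51 (35 bp).

5'-GTTATGTGCCATTCATGTTAGCTCTAAGAGAACAC-3'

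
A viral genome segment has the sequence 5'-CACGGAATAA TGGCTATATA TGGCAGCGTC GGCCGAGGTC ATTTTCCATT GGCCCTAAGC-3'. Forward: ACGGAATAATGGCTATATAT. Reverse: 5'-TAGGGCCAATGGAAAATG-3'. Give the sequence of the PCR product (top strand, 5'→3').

5'-ACGGAATAATGGCTATATATGGCAGCGTCGGCCGAGGTCATTTTCCATTGGCCCTA-3'

Forward primer ACGGAATAATGGCTATATAT is found on the top strand at positions 2–21.
The reverse primer's reverse complement is CATTTTCCATTGGCCCTA, which matches the template at positions 40–57.
The product is the template from position 2 through 57 (56 bp).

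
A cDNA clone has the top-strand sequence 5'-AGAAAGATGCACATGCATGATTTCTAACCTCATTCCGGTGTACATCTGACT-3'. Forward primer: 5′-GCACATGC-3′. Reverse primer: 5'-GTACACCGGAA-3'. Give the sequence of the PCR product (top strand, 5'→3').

5'-GCACATGCATGATTTCTAACCTCATTCCGGTGTAC-3'

The forward primer matches the template at positions 9–16.
Reverse complement of the reverse primer: TTCCGGTGTAC. This occurs on the top strand at positions 33–43.
The product is the template from position 9 through 43 (35 bp).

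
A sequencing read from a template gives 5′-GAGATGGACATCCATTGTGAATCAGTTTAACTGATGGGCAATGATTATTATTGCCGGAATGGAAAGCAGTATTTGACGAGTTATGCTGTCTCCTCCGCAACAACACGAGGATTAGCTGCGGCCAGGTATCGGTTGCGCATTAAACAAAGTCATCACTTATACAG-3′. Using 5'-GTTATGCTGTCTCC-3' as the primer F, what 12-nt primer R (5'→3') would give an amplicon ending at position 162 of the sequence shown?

The forward primer binds at positions 80–93; the product's 3' end on the top strand is position 162.
The reverse primer anneals to the top strand over positions 151–162, i.e. to CATCACTTATAC.
Its sequence written 5'→3' is the reverse complement: GTATAAGTGATG.

5'-GTATAAGTGATG-3'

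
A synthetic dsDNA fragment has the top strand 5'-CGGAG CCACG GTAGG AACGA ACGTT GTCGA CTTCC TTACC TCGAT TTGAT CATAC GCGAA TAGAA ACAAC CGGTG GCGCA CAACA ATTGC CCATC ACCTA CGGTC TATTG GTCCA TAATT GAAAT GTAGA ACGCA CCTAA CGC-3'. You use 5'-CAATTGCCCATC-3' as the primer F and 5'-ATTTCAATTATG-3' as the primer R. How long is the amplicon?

42 bp

Forward primer CAATTGCCCATC is found on the top strand at positions 84–95.
Reverse complement of the reverse primer: CATAATTGAAAT. This occurs on the top strand at positions 114–125.
The product runs from position 84 to position 125, so its length is 125 − 84 + 1 = 42 bp.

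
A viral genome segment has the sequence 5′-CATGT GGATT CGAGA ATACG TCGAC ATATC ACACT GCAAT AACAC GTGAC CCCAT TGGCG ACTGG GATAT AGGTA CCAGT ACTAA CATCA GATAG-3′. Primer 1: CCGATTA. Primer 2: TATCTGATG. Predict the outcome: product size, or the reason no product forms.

No product — primer 1 has no binding site in the template.

Primer 1 (CCGATTA) does not match the top strand, and its reverse complement TAATCGG does not match either.
With no annealing site for primer 1, no amplification occurs.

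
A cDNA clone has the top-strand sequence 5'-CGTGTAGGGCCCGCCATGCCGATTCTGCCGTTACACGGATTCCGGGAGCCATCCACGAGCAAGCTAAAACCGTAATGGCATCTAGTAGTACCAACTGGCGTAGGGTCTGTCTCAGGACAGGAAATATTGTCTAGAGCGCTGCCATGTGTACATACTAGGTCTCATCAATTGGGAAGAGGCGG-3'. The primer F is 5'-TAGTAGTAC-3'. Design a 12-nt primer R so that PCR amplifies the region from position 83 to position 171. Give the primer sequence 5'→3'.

The product's 3' end on the top strand is position 171.
The reverse primer anneals to the top strand over positions 160–171, i.e. to TCTCATCAATTG.
Its sequence written 5'→3' is the reverse complement: CAATTGATGAGA.

5'-CAATTGATGAGA-3'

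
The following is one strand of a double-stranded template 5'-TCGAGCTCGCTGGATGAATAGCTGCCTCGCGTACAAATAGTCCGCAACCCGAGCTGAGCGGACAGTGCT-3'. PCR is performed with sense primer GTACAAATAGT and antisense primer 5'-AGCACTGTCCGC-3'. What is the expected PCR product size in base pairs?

Scanning the template, GTACAAATAGT occurs at positions 31–41; this primer anneals to the bottom strand there with its 3' end pointing downstream.
Reverse complement of the reverse primer: GCGGACAGTGCT. This occurs on the top strand at positions 58–69.
The product runs from position 31 to position 69, so its length is 69 − 31 + 1 = 39 bp.

39 bp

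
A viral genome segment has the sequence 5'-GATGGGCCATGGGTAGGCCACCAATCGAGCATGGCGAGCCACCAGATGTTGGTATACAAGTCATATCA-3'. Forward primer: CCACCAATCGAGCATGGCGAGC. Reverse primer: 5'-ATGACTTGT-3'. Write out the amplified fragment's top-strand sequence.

Scanning the template, CCACCAATCGAGCATGGCGAGC occurs at positions 18–39; this primer anneals to the bottom strand there with its 3' end pointing downstream.
Taking the reverse complement of ATGACTTGT gives ACAAGTCAT, found at positions 56–64 on the template; the primer anneals here to the top strand with its 3' end pointing upstream.
The product is the template from position 18 through 64 (47 bp).

5'-CCACCAATCGAGCATGGCGAGCCACCAGATGTTGGTATACAAGTCAT-3'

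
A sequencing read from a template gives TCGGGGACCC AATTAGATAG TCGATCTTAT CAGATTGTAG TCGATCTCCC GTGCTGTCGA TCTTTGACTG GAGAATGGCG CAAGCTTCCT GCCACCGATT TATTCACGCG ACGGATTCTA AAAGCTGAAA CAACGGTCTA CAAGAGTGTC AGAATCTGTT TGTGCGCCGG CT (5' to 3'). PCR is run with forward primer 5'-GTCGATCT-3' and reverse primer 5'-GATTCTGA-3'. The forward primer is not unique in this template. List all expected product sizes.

137 bp, 117 bp, 101 bp

The forward primer GTCGATCT matches the top strand at positions 20–27, 40–47, 56–63.
The reverse primer's reverse complement is TCAGAATC, matching at positions 149–156.
Each forward site pairs with the reverse site to give a product ending at position 156: sizes 137, 117, 101 bp.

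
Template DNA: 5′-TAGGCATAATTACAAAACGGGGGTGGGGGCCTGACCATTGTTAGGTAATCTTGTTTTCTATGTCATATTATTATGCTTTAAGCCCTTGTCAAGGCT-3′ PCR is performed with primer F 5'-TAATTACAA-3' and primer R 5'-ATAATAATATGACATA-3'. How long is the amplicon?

Scanning the template, TAATTACAA occurs at positions 7–15; this primer anneals to the bottom strand there with its 3' end pointing downstream.
Taking the reverse complement of ATAATAATATGACATA gives TATGTCATATTATTAT, found at positions 59–74 on the template; the primer anneals here to the top strand with its 3' end pointing upstream.
Amplicon spans positions 7–74: 68 bp.

68 bp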